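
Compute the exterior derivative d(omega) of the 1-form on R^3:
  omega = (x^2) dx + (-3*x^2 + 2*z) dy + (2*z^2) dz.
d(omega) = (-6*x) dx ∧ dy + (-2) dy ∧ dz

For a 1-form omega = sum_i f_i dx_i, the exterior derivative is
  d(omega) = sum_{i < j} (∂f_j/∂x_i - ∂f_i/∂x_j) dx_i ∧ dx_j.
  coefficient of dx ∧ dy: ∂f_2/∂x - ∂f_1/∂y = ∂(-3*x^2 + 2*z)/∂x - ∂(x^2)/∂y = -6*x
  coefficient of dy ∧ dz: ∂f_3/∂y - ∂f_2/∂z = ∂(2*z^2)/∂y - ∂(-3*x^2 + 2*z)/∂z = -2
Assembling: d(omega) = (-6*x) dx ∧ dy + (-2) dy ∧ dz.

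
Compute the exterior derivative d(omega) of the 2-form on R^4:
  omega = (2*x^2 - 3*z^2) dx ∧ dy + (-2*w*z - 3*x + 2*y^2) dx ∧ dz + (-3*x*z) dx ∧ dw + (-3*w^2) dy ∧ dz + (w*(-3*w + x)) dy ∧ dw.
d(omega) = (-4*y - 6*z) dx ∧ dy ∧ dz + (3*x - 2*z) dx ∧ dz ∧ dw + (-6*w) dy ∧ dz ∧ dw + (w) dx ∧ dy ∧ dw

For a 2-form omega = sum_{i<j} g_{ij} dx_i ∧ dx_j, the exterior derivative is
  d(omega) = sum_{i<j} d(g_{ij}) ∧ dx_i ∧ dx_j = sum_{i<j, k} (∂g_{ij}/∂x_k) dx_k ∧ dx_i ∧ dx_j.
Expand each term, using dx_k ∧ dx_i ∧ dx_j = sgn(permutation) dx_{(a)} ∧ dx_{(b)} ∧ dx_{(c)} with (a < b < c) sorted:
  d(2*x^2 - 3*z^2) includes (∂/∂z)(2*x^2 - 3*z^2) dz = (-6*z) dz, which multiplied by dx ∧ dy gives (-6*z) dx ∧ dy ∧ dz
  d(-2*w*z - 3*x + 2*y^2) includes (∂/∂y)(-2*w*z - 3*x + 2*y^2) dy = (4*y) dy, which multiplied by dx ∧ dz gives (-4*y) dx ∧ dy ∧ dz
  d(-2*w*z - 3*x + 2*y^2) includes (∂/∂w)(-2*w*z - 3*x + 2*y^2) dw = (-2*z) dw, which multiplied by dx ∧ dz gives (-2*z) dx ∧ dz ∧ dw
  d(-3*x*z) includes (∂/∂z)(-3*x*z) dz = (-3*x) dz, which multiplied by dx ∧ dw gives (3*x) dx ∧ dz ∧ dw
  d(-3*w^2) includes (∂/∂w)(-3*w^2) dw = (-6*w) dw, which multiplied by dy ∧ dz gives (-6*w) dy ∧ dz ∧ dw
  d(w*(-3*w + x)) includes (∂/∂x)(w*(-3*w + x)) dx = (w) dx, which multiplied by dy ∧ dw gives (w) dx ∧ dy ∧ dw
Collecting like 3-forms: d(omega) = (-4*y - 6*z) dx ∧ dy ∧ dz + (3*x - 2*z) dx ∧ dz ∧ dw + (-6*w) dy ∧ dz ∧ dw + (w) dx ∧ dy ∧ dw.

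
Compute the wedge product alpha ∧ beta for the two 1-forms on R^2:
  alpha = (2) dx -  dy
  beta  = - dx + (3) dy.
alpha ∧ beta = (5) dx ∧ dy

Distribute the wedge, using dx_i ∧ dx_j = -dx_j ∧ dx_i and dx_i ∧ dx_i = 0. For each pair (i, j) with i < j, the coefficient of dx_i ∧ dx_j in alpha ∧ beta is (alpha_i * beta_j - alpha_j * beta_i). Collecting: alpha ∧ beta = (5) dx ∧ dy.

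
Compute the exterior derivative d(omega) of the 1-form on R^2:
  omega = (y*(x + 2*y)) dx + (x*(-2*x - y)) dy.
d(omega) = (-5*x - 5*y) dx ∧ dy

For a 1-form omega = sum_i f_i dx_i, the exterior derivative is
  d(omega) = sum_{i < j} (∂f_j/∂x_i - ∂f_i/∂x_j) dx_i ∧ dx_j.
  coefficient of dx ∧ dy: ∂f_2/∂x - ∂f_1/∂y = ∂(x*(-2*x - y))/∂x - ∂(y*(x + 2*y))/∂y = -5*x - 5*y
Assembling: d(omega) = (-5*x - 5*y) dx ∧ dy.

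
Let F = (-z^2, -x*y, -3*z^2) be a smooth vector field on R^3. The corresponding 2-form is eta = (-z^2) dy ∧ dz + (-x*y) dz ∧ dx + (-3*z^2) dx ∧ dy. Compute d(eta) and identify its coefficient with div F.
d(eta) = (-x - 6*z) dx ∧ dy ∧ dz; div F = -x - 6*z

For a 2-form in R^3 of the form above, applying d gives a 3-form with coefficient ∂P/∂x + ∂Q/∂y + ∂R/∂z:
  ∂P/∂x = 0
  ∂Q/∂y = -x
  ∂R/∂z = -6*z
Sum = -x - 6*z, which is exactly div F.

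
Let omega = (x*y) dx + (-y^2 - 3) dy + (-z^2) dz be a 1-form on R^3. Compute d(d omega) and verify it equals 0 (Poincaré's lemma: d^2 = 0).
d(d omega) = 0

Step 1: d omega = sum_{i<j} (∂f_j/∂x_i - ∂f_i/∂x_j) dx_i ∧ dx_j:
  coeff of dx ∧ dy: -x
  coeff of dx ∧ dz: 0
  coeff of dy ∧ dz: 0
Step 2: Apply d again to each 2-form coefficient. The only possible 3-form in R^3 is dx ∧ dy ∧ dz, with coefficient
  ∂(coeff of dy∧dz)/∂x - ∂(coeff of dx∧dz)/∂y + ∂(coeff of dx∧dy)/∂z
  = ∂/∂x (0) - ∂/∂y (0) + ∂/∂z (-x).
Each of these terms simplifies to sums of mixed partials that cancel in pairs. The result is 0 (by equality of mixed partials for smooth functions — Schwarz / Clairaut).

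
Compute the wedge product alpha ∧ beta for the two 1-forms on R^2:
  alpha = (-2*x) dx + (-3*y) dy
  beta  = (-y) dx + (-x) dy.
alpha ∧ beta = (2*x^2 - 3*y^2) dx ∧ dy

Distribute the wedge, using dx_i ∧ dx_j = -dx_j ∧ dx_i and dx_i ∧ dx_i = 0. For each pair (i, j) with i < j, the coefficient of dx_i ∧ dx_j in alpha ∧ beta is (alpha_i * beta_j - alpha_j * beta_i). Collecting: alpha ∧ beta = (2*x^2 - 3*y^2) dx ∧ dy.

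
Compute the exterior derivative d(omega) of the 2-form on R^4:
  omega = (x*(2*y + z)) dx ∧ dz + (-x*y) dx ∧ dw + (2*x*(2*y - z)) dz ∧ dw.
d(omega) = (-2*x) dx ∧ dy ∧ dz + (x) dx ∧ dy ∧ dw + (4*y - 2*z) dx ∧ dz ∧ dw + (4*x) dy ∧ dz ∧ dw

For a 2-form omega = sum_{i<j} g_{ij} dx_i ∧ dx_j, the exterior derivative is
  d(omega) = sum_{i<j} d(g_{ij}) ∧ dx_i ∧ dx_j = sum_{i<j, k} (∂g_{ij}/∂x_k) dx_k ∧ dx_i ∧ dx_j.
Expand each term, using dx_k ∧ dx_i ∧ dx_j = sgn(permutation) dx_{(a)} ∧ dx_{(b)} ∧ dx_{(c)} with (a < b < c) sorted:
  d(x*(2*y + z)) includes (∂/∂y)(x*(2*y + z)) dy = (2*x) dy, which multiplied by dx ∧ dz gives (-2*x) dx ∧ dy ∧ dz
  d(-x*y) includes (∂/∂y)(-x*y) dy = (-x) dy, which multiplied by dx ∧ dw gives (x) dx ∧ dy ∧ dw
  d(2*x*(2*y - z)) includes (∂/∂x)(2*x*(2*y - z)) dx = (4*y - 2*z) dx, which multiplied by dz ∧ dw gives (4*y - 2*z) dx ∧ dz ∧ dw
  d(2*x*(2*y - z)) includes (∂/∂y)(2*x*(2*y - z)) dy = (4*x) dy, which multiplied by dz ∧ dw gives (4*x) dy ∧ dz ∧ dw
Collecting like 3-forms: d(omega) = (-2*x) dx ∧ dy ∧ dz + (x) dx ∧ dy ∧ dw + (4*y - 2*z) dx ∧ dz ∧ dw + (4*x) dy ∧ dz ∧ dw.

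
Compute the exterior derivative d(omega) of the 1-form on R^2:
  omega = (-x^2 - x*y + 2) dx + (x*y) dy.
d(omega) = (x + y) dx ∧ dy

For a 1-form omega = sum_i f_i dx_i, the exterior derivative is
  d(omega) = sum_{i < j} (∂f_j/∂x_i - ∂f_i/∂x_j) dx_i ∧ dx_j.
  coefficient of dx ∧ dy: ∂f_2/∂x - ∂f_1/∂y = ∂(x*y)/∂x - ∂(-x^2 - x*y + 2)/∂y = x + y
Assembling: d(omega) = (x + y) dx ∧ dy.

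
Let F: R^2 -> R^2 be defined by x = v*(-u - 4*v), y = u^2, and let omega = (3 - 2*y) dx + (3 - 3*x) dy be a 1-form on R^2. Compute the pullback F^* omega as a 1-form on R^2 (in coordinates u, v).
F^* omega = (8*u^2*v + 24*u*v^2 + 6*u - 3*v) du + (2*u^3 + 16*u^2*v - 3*u - 24*v) dv

Using F^*(f dg) = (f ∘ F) d(g ∘ F), substitute each coordinate x_i by F_i(u, v) in f_i, and replace dx_i by d F_i = (∂F_i/∂u) du + (∂F_i/∂v) dv.
  For the x component: f_1(F) = 3 - 2*u^2; d F_1 = (-v) du + (-u - 8*v) dv
  For the y component: f_2(F) = 3*u*v + 12*v^2 + 3; d F_2 = (2*u) du + (0) dv
Combining and collecting du, dv coefficients:
  coeff of du: 8*u^2*v + 24*u*v^2 + 6*u - 3*v
  coeff of dv: 2*u^3 + 16*u^2*v - 3*u - 24*v
F^* omega = (8*u^2*v + 24*u*v^2 + 6*u - 3*v) du + (2*u^3 + 16*u^2*v - 3*u - 24*v) dv.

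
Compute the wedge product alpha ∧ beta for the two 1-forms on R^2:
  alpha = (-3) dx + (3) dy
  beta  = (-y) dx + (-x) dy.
alpha ∧ beta = (3*x + 3*y) dx ∧ dy

Distribute the wedge, using dx_i ∧ dx_j = -dx_j ∧ dx_i and dx_i ∧ dx_i = 0. For each pair (i, j) with i < j, the coefficient of dx_i ∧ dx_j in alpha ∧ beta is (alpha_i * beta_j - alpha_j * beta_i). Collecting: alpha ∧ beta = (3*x + 3*y) dx ∧ dy.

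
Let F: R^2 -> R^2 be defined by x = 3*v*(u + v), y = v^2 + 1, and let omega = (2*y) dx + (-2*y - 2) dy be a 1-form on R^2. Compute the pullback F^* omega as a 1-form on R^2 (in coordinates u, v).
F^* omega = (6*v*(v^2 + 1)) du + (6*u*v^2 + 6*u + 8*v^3 + 4*v) dv

Using F^*(f dg) = (f ∘ F) d(g ∘ F), substitute each coordinate x_i by F_i(u, v) in f_i, and replace dx_i by d F_i = (∂F_i/∂u) du + (∂F_i/∂v) dv.
  For the x component: f_1(F) = 2*v^2 + 2; d F_1 = (3*v) du + (3*u + 6*v) dv
  For the y component: f_2(F) = -2*v^2 - 4; d F_2 = (0) du + (2*v) dv
Combining and collecting du, dv coefficients:
  coeff of du: 6*v*(v^2 + 1)
  coeff of dv: 6*u*v^2 + 6*u + 8*v^3 + 4*v
F^* omega = (6*v*(v^2 + 1)) du + (6*u*v^2 + 6*u + 8*v^3 + 4*v) dv.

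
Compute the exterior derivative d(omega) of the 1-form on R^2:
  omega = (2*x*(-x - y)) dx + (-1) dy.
d(omega) = (2*x) dx ∧ dy

For a 1-form omega = sum_i f_i dx_i, the exterior derivative is
  d(omega) = sum_{i < j} (∂f_j/∂x_i - ∂f_i/∂x_j) dx_i ∧ dx_j.
  coefficient of dx ∧ dy: ∂f_2/∂x - ∂f_1/∂y = ∂(-1)/∂x - ∂(2*x*(-x - y))/∂y = 2*x
Assembling: d(omega) = (2*x) dx ∧ dy.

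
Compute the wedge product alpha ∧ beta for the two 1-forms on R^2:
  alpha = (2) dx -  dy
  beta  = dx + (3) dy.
alpha ∧ beta = (7) dx ∧ dy

Distribute the wedge, using dx_i ∧ dx_j = -dx_j ∧ dx_i and dx_i ∧ dx_i = 0. For each pair (i, j) with i < j, the coefficient of dx_i ∧ dx_j in alpha ∧ beta is (alpha_i * beta_j - alpha_j * beta_i). Collecting: alpha ∧ beta = (7) dx ∧ dy.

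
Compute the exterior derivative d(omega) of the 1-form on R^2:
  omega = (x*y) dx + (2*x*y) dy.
d(omega) = (-x + 2*y) dx ∧ dy

For a 1-form omega = sum_i f_i dx_i, the exterior derivative is
  d(omega) = sum_{i < j} (∂f_j/∂x_i - ∂f_i/∂x_j) dx_i ∧ dx_j.
  coefficient of dx ∧ dy: ∂f_2/∂x - ∂f_1/∂y = ∂(2*x*y)/∂x - ∂(x*y)/∂y = -x + 2*y
Assembling: d(omega) = (-x + 2*y) dx ∧ dy.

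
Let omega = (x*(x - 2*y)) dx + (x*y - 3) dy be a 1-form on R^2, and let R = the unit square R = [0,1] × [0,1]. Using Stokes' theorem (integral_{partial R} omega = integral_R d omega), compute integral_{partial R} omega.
integral_(partial R) omega = 3/2

Stokes: integral_partial_R omega = integral_R d omega with d omega = (∂Q/∂x - ∂P/∂y) dx ∧ dy.
  ∂Q/∂x = y
  ∂P/∂y = -2*x
  integrand = ∂Q/∂x - ∂P/∂y = 2*x + y.
Integrating over R: integral_0^1 integral_0^1 (2*x + y) dx dy = 3/2.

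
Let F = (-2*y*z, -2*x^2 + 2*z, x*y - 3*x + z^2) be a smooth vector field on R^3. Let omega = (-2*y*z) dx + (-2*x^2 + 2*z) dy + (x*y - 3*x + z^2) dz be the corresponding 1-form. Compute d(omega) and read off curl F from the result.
d(omega) = (x - 2) dy ∧ dz + (3 - 3*y) dz ∧ dx + (-4*x + 2*z) dx ∧ dy; curl F = (x - 2, 3 - 3*y, -4*x + 2*z)

d omega = sum_{i<j} (∂f_j/∂x_i - ∂f_i/∂x_j) dx_i ∧ dx_j. Under the identification (dy ∧ dz, dz ∧ dx, dx ∧ dy) ↔ (e_x, e_y, e_z), the coefficients are exactly the components of curl F. Compute:
  ∂R/∂y - ∂Q/∂z = (x) - (2) = x - 2
  ∂P/∂z - ∂R/∂x = (-2*y) - (y - 3) = 3 - 3*y
  ∂Q/∂x - ∂P/∂y = (-4*x) - (-2*z) = -4*x + 2*z.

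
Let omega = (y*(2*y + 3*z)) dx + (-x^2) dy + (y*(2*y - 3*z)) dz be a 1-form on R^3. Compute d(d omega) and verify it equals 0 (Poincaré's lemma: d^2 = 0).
d(d omega) = 0

Step 1: d omega = sum_{i<j} (∂f_j/∂x_i - ∂f_i/∂x_j) dx_i ∧ dx_j:
  coeff of dx ∧ dy: -2*x - 4*y - 3*z
  coeff of dx ∧ dz: -3*y
  coeff of dy ∧ dz: 4*y - 3*z
Step 2: Apply d again to each 2-form coefficient. The only possible 3-form in R^3 is dx ∧ dy ∧ dz, with coefficient
  ∂(coeff of dy∧dz)/∂x - ∂(coeff of dx∧dz)/∂y + ∂(coeff of dx∧dy)/∂z
  = ∂/∂x (4*y - 3*z) - ∂/∂y (-3*y) + ∂/∂z (-2*x - 4*y - 3*z).
Each of these terms simplifies to sums of mixed partials that cancel in pairs. The result is 0 (by equality of mixed partials for smooth functions — Schwarz / Clairaut).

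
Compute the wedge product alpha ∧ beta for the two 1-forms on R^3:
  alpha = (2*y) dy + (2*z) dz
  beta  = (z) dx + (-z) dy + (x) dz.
alpha ∧ beta = (-2*y*z) dx ∧ dy + (2*x*y + 2*z^2) dy ∧ dz + (-2*z^2) dx ∧ dz

Distribute the wedge, using dx_i ∧ dx_j = -dx_j ∧ dx_i and dx_i ∧ dx_i = 0. For each pair (i, j) with i < j, the coefficient of dx_i ∧ dx_j in alpha ∧ beta is (alpha_i * beta_j - alpha_j * beta_i). Collecting: alpha ∧ beta = (-2*y*z) dx ∧ dy + (2*x*y + 2*z^2) dy ∧ dz + (-2*z^2) dx ∧ dz.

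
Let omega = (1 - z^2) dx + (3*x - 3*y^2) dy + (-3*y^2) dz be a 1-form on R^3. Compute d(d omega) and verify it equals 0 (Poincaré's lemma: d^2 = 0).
d(d omega) = 0

Step 1: d omega = sum_{i<j} (∂f_j/∂x_i - ∂f_i/∂x_j) dx_i ∧ dx_j:
  coeff of dx ∧ dy: 3
  coeff of dx ∧ dz: 2*z
  coeff of dy ∧ dz: -6*y
Step 2: Apply d again to each 2-form coefficient. The only possible 3-form in R^3 is dx ∧ dy ∧ dz, with coefficient
  ∂(coeff of dy∧dz)/∂x - ∂(coeff of dx∧dz)/∂y + ∂(coeff of dx∧dy)/∂z
  = ∂/∂x (-6*y) - ∂/∂y (2*z) + ∂/∂z (3).
Each of these terms simplifies to sums of mixed partials that cancel in pairs. The result is 0 (by equality of mixed partials for smooth functions — Schwarz / Clairaut).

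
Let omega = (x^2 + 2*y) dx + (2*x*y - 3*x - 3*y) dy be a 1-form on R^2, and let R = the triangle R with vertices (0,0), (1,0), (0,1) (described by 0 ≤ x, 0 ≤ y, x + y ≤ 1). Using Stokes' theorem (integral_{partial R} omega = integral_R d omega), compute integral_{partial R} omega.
integral_(partial R) omega = -13/6

Stokes: integral_partial_R omega = integral_R d omega with d omega = (∂Q/∂x - ∂P/∂y) dx ∧ dy.
  ∂Q/∂x = 2*y - 3
  ∂P/∂y = 2
  integrand = ∂Q/∂x - ∂P/∂y = 2*y - 5.
Integrating over R: integral_0^1 integral_0^{1-x} (2*y - 5) dy dx = -13/6.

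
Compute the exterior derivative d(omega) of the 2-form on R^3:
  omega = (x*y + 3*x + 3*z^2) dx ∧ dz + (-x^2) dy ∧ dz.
d(omega) = (-3*x) dx ∧ dy ∧ dz

For a 2-form omega = sum_{i<j} g_{ij} dx_i ∧ dx_j, the exterior derivative is
  d(omega) = sum_{i<j} d(g_{ij}) ∧ dx_i ∧ dx_j = sum_{i<j, k} (∂g_{ij}/∂x_k) dx_k ∧ dx_i ∧ dx_j.
Expand each term, using dx_k ∧ dx_i ∧ dx_j = sgn(permutation) dx_{(a)} ∧ dx_{(b)} ∧ dx_{(c)} with (a < b < c) sorted:
  d(x*y + 3*x + 3*z^2) includes (∂/∂y)(x*y + 3*x + 3*z^2) dy = (x) dy, which multiplied by dx ∧ dz gives (-x) dx ∧ dy ∧ dz
  d(-x^2) includes (∂/∂x)(-x^2) dx = (-2*x) dx, which multiplied by dy ∧ dz gives (-2*x) dx ∧ dy ∧ dz
Collecting like 3-forms: d(omega) = (-3*x) dx ∧ dy ∧ dz.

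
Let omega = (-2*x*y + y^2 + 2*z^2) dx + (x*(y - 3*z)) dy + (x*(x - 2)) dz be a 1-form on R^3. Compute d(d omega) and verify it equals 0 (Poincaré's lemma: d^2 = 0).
d(d omega) = 0

Step 1: d omega = sum_{i<j} (∂f_j/∂x_i - ∂f_i/∂x_j) dx_i ∧ dx_j:
  coeff of dx ∧ dy: 2*x - y - 3*z
  coeff of dx ∧ dz: 2*x - 4*z - 2
  coeff of dy ∧ dz: 3*x
Step 2: Apply d again to each 2-form coefficient. The only possible 3-form in R^3 is dx ∧ dy ∧ dz, with coefficient
  ∂(coeff of dy∧dz)/∂x - ∂(coeff of dx∧dz)/∂y + ∂(coeff of dx∧dy)/∂z
  = ∂/∂x (3*x) - ∂/∂y (2*x - 4*z - 2) + ∂/∂z (2*x - y - 3*z).
Each of these terms simplifies to sums of mixed partials that cancel in pairs. The result is 0 (by equality of mixed partials for smooth functions — Schwarz / Clairaut).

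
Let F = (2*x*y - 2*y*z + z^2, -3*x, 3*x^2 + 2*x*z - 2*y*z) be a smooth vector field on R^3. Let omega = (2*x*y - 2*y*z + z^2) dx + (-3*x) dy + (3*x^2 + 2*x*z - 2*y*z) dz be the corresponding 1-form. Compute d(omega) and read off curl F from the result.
d(omega) = (-2*z) dy ∧ dz + (-6*x - 2*y) dz ∧ dx + (-2*x + 2*z - 3) dx ∧ dy; curl F = (-2*z, -6*x - 2*y, -2*x + 2*z - 3)

d omega = sum_{i<j} (∂f_j/∂x_i - ∂f_i/∂x_j) dx_i ∧ dx_j. Under the identification (dy ∧ dz, dz ∧ dx, dx ∧ dy) ↔ (e_x, e_y, e_z), the coefficients are exactly the components of curl F. Compute:
  ∂R/∂y - ∂Q/∂z = (-2*z) - (0) = -2*z
  ∂P/∂z - ∂R/∂x = (-2*y + 2*z) - (6*x + 2*z) = -6*x - 2*y
  ∂Q/∂x - ∂P/∂y = (-3) - (2*x - 2*z) = -2*x + 2*z - 3.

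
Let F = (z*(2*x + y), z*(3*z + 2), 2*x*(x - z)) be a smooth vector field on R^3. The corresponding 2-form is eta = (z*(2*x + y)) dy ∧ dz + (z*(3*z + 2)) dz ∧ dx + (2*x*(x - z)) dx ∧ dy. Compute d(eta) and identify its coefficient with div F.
d(eta) = (-2*x + 2*z) dx ∧ dy ∧ dz; div F = -2*x + 2*z

For a 2-form in R^3 of the form above, applying d gives a 3-form with coefficient ∂P/∂x + ∂Q/∂y + ∂R/∂z:
  ∂P/∂x = 2*z
  ∂Q/∂y = 0
  ∂R/∂z = -2*x
Sum = -2*x + 2*z, which is exactly div F.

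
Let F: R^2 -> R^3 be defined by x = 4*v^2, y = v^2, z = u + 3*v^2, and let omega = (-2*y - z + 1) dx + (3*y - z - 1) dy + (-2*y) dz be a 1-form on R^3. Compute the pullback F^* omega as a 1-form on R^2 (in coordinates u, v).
F^* omega = (-2*v^2) du + (2*v*(-5*u - 26*v^2 + 3)) dv

Using F^*(f dg) = (f ∘ F) d(g ∘ F), substitute each coordinate x_i by F_i(u, v) in f_i, and replace dx_i by d F_i = (∂F_i/∂u) du + (∂F_i/∂v) dv.
  For the x component: f_1(F) = -u - 5*v^2 + 1; d F_1 = (0) du + (8*v) dv
  For the y component: f_2(F) = -u - 1; d F_2 = (0) du + (2*v) dv
  For the z component: f_3(F) = -2*v^2; d F_3 = (1) du + (6*v) dv
Combining and collecting du, dv coefficients:
  coeff of du: -2*v^2
  coeff of dv: 2*v*(-5*u - 26*v^2 + 3)
F^* omega = (-2*v^2) du + (2*v*(-5*u - 26*v^2 + 3)) dv.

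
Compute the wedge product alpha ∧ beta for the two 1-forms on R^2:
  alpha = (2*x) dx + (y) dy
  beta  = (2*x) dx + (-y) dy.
alpha ∧ beta = (-4*x*y) dx ∧ dy

Distribute the wedge, using dx_i ∧ dx_j = -dx_j ∧ dx_i and dx_i ∧ dx_i = 0. For each pair (i, j) with i < j, the coefficient of dx_i ∧ dx_j in alpha ∧ beta is (alpha_i * beta_j - alpha_j * beta_i). Collecting: alpha ∧ beta = (-4*x*y) dx ∧ dy.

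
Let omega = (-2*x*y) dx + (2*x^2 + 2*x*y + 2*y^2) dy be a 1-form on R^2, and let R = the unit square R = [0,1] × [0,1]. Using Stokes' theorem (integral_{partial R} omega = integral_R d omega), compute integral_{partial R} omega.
integral_(partial R) omega = 4

Stokes: integral_partial_R omega = integral_R d omega with d omega = (∂Q/∂x - ∂P/∂y) dx ∧ dy.
  ∂Q/∂x = 4*x + 2*y
  ∂P/∂y = -2*x
  integrand = ∂Q/∂x - ∂P/∂y = 6*x + 2*y.
Integrating over R: integral_0^1 integral_0^1 (6*x + 2*y) dx dy = 4.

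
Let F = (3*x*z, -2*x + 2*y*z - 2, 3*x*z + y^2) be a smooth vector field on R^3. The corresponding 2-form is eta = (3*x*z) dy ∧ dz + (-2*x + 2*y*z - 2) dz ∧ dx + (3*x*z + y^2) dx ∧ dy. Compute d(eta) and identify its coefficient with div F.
d(eta) = (3*x + 5*z) dx ∧ dy ∧ dz; div F = 3*x + 5*z

For a 2-form in R^3 of the form above, applying d gives a 3-form with coefficient ∂P/∂x + ∂Q/∂y + ∂R/∂z:
  ∂P/∂x = 3*z
  ∂Q/∂y = 2*z
  ∂R/∂z = 3*x
Sum = 3*x + 5*z, which is exactly div F.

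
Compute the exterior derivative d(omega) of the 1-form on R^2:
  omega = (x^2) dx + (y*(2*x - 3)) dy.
d(omega) = (2*y) dx ∧ dy

For a 1-form omega = sum_i f_i dx_i, the exterior derivative is
  d(omega) = sum_{i < j} (∂f_j/∂x_i - ∂f_i/∂x_j) dx_i ∧ dx_j.
  coefficient of dx ∧ dy: ∂f_2/∂x - ∂f_1/∂y = ∂(y*(2*x - 3))/∂x - ∂(x^2)/∂y = 2*y
Assembling: d(omega) = (2*y) dx ∧ dy.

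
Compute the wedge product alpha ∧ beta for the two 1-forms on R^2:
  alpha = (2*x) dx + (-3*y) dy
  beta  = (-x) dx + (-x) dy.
alpha ∧ beta = (-x*(2*x + 3*y)) dx ∧ dy

Distribute the wedge, using dx_i ∧ dx_j = -dx_j ∧ dx_i and dx_i ∧ dx_i = 0. For each pair (i, j) with i < j, the coefficient of dx_i ∧ dx_j in alpha ∧ beta is (alpha_i * beta_j - alpha_j * beta_i). Collecting: alpha ∧ beta = (-x*(2*x + 3*y)) dx ∧ dy.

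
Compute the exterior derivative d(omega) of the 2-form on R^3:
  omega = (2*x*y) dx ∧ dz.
d(omega) = (-2*x) dx ∧ dy ∧ dz

For a 2-form omega = sum_{i<j} g_{ij} dx_i ∧ dx_j, the exterior derivative is
  d(omega) = sum_{i<j} d(g_{ij}) ∧ dx_i ∧ dx_j = sum_{i<j, k} (∂g_{ij}/∂x_k) dx_k ∧ dx_i ∧ dx_j.
Expand each term, using dx_k ∧ dx_i ∧ dx_j = sgn(permutation) dx_{(a)} ∧ dx_{(b)} ∧ dx_{(c)} with (a < b < c) sorted:
  d(2*x*y) includes (∂/∂y)(2*x*y) dy = (2*x) dy, which multiplied by dx ∧ dz gives (-2*x) dx ∧ dy ∧ dz
Collecting like 3-forms: d(omega) = (-2*x) dx ∧ dy ∧ dz.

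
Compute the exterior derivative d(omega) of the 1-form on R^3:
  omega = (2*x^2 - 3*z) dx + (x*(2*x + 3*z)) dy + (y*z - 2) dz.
d(omega) = (4*x + 3*z) dx ∧ dy + (3) dx ∧ dz + (-3*x + z) dy ∧ dz

For a 1-form omega = sum_i f_i dx_i, the exterior derivative is
  d(omega) = sum_{i < j} (∂f_j/∂x_i - ∂f_i/∂x_j) dx_i ∧ dx_j.
  coefficient of dx ∧ dy: ∂f_2/∂x - ∂f_1/∂y = ∂(x*(2*x + 3*z))/∂x - ∂(2*x^2 - 3*z)/∂y = 4*x + 3*z
  coefficient of dx ∧ dz: ∂f_3/∂x - ∂f_1/∂z = ∂(y*z - 2)/∂x - ∂(2*x^2 - 3*z)/∂z = 3
  coefficient of dy ∧ dz: ∂f_3/∂y - ∂f_2/∂z = ∂(y*z - 2)/∂y - ∂(x*(2*x + 3*z))/∂z = -3*x + z
Assembling: d(omega) = (4*x + 3*z) dx ∧ dy + (3) dx ∧ dz + (-3*x + z) dy ∧ dz.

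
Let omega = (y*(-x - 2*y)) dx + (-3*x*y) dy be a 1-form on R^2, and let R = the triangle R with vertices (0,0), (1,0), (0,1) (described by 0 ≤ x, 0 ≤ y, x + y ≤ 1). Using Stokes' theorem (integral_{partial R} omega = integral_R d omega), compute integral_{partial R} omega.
integral_(partial R) omega = 1/3

Stokes: integral_partial_R omega = integral_R d omega with d omega = (∂Q/∂x - ∂P/∂y) dx ∧ dy.
  ∂Q/∂x = -3*y
  ∂P/∂y = -x - 4*y
  integrand = ∂Q/∂x - ∂P/∂y = x + y.
Integrating over R: integral_0^1 integral_0^{1-x} (x + y) dy dx = 1/3.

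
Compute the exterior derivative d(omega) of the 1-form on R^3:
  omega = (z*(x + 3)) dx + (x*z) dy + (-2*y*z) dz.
d(omega) = (z) dx ∧ dy + (-x - 3) dx ∧ dz + (-x - 2*z) dy ∧ dz

For a 1-form omega = sum_i f_i dx_i, the exterior derivative is
  d(omega) = sum_{i < j} (∂f_j/∂x_i - ∂f_i/∂x_j) dx_i ∧ dx_j.
  coefficient of dx ∧ dy: ∂f_2/∂x - ∂f_1/∂y = ∂(x*z)/∂x - ∂(z*(x + 3))/∂y = z
  coefficient of dx ∧ dz: ∂f_3/∂x - ∂f_1/∂z = ∂(-2*y*z)/∂x - ∂(z*(x + 3))/∂z = -x - 3
  coefficient of dy ∧ dz: ∂f_3/∂y - ∂f_2/∂z = ∂(-2*y*z)/∂y - ∂(x*z)/∂z = -x - 2*z
Assembling: d(omega) = (z) dx ∧ dy + (-x - 3) dx ∧ dz + (-x - 2*z) dy ∧ dz.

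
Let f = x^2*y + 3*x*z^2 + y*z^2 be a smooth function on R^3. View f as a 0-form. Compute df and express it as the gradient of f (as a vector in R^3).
df = (2*x*y + 3*z^2) dx + (x^2 + z^2) dy + (2*z*(3*x + y)) dz; grad f = (2*x*y + 3*z^2, x^2 + z^2, 2*z*(3*x + y))

For a 0-form f, d f = (∂f/∂x) dx + (∂f/∂y) dy + (∂f/∂z) dz. The components of the vector representation are exactly the entries of grad f in Cartesian coordinates:
  ∂f/∂x = 2*x*y + 3*z^2
  ∂f/∂y = x^2 + z^2
  ∂f/∂z = 2*z*(3*x + y).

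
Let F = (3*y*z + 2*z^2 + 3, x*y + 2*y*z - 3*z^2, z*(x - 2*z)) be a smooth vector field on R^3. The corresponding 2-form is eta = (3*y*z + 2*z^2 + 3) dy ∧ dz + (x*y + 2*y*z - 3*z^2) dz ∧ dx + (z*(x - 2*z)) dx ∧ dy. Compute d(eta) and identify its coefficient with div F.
d(eta) = (2*x - 2*z) dx ∧ dy ∧ dz; div F = 2*x - 2*z

For a 2-form in R^3 of the form above, applying d gives a 3-form with coefficient ∂P/∂x + ∂Q/∂y + ∂R/∂z:
  ∂P/∂x = 0
  ∂Q/∂y = x + 2*z
  ∂R/∂z = x - 4*z
Sum = 2*x - 2*z, which is exactly div F.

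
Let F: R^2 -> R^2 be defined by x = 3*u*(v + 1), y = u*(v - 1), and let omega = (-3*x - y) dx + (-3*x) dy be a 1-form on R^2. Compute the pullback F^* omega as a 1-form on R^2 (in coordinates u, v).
F^* omega = (3*u*(-13*v^2 - 18*v - 5)) du + (u^2*(-39*v - 33)) dv

Using F^*(f dg) = (f ∘ F) d(g ∘ F), substitute each coordinate x_i by F_i(u, v) in f_i, and replace dx_i by d F_i = (∂F_i/∂u) du + (∂F_i/∂v) dv.
  For the x component: f_1(F) = 2*u*(-5*v - 4); d F_1 = (3*v + 3) du + (3*u) dv
  For the y component: f_2(F) = 9*u*(-v - 1); d F_2 = (v - 1) du + (u) dv
Combining and collecting du, dv coefficients:
  coeff of du: 3*u*(-13*v^2 - 18*v - 5)
  coeff of dv: u^2*(-39*v - 33)
F^* omega = (3*u*(-13*v^2 - 18*v - 5)) du + (u^2*(-39*v - 33)) dv.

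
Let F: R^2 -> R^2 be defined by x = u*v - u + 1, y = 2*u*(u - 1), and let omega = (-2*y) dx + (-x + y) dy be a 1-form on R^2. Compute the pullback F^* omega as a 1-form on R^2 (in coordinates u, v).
F^* omega = (8*u^3 - 8*u^2*v - 4*u^2 + 6*u*v - 6*u + 2) du + (4*u^2*(1 - u)) dv

Using F^*(f dg) = (f ∘ F) d(g ∘ F), substitute each coordinate x_i by F_i(u, v) in f_i, and replace dx_i by d F_i = (∂F_i/∂u) du + (∂F_i/∂v) dv.
  For the x component: f_1(F) = 4*u*(1 - u); d F_1 = (v - 1) du + (u) dv
  For the y component: f_2(F) = 2*u^2 - u*v - u - 1; d F_2 = (4*u - 2) du + (0) dv
Combining and collecting du, dv coefficients:
  coeff of du: 8*u^3 - 8*u^2*v - 4*u^2 + 6*u*v - 6*u + 2
  coeff of dv: 4*u^2*(1 - u)
F^* omega = (8*u^3 - 8*u^2*v - 4*u^2 + 6*u*v - 6*u + 2) du + (4*u^2*(1 - u)) dv.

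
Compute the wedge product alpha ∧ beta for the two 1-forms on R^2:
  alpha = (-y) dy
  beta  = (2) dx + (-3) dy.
alpha ∧ beta = (2*y) dx ∧ dy

Distribute the wedge, using dx_i ∧ dx_j = -dx_j ∧ dx_i and dx_i ∧ dx_i = 0. For each pair (i, j) with i < j, the coefficient of dx_i ∧ dx_j in alpha ∧ beta is (alpha_i * beta_j - alpha_j * beta_i). Collecting: alpha ∧ beta = (2*y) dx ∧ dy.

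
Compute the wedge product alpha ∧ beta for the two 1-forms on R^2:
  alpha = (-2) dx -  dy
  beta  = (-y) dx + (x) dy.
alpha ∧ beta = (-2*x - y) dx ∧ dy

Distribute the wedge, using dx_i ∧ dx_j = -dx_j ∧ dx_i and dx_i ∧ dx_i = 0. For each pair (i, j) with i < j, the coefficient of dx_i ∧ dx_j in alpha ∧ beta is (alpha_i * beta_j - alpha_j * beta_i). Collecting: alpha ∧ beta = (-2*x - y) dx ∧ dy.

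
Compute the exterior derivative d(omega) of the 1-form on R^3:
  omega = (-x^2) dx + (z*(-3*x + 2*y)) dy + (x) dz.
d(omega) = (-3*z) dx ∧ dy + (1) dx ∧ dz + (3*x - 2*y) dy ∧ dz

For a 1-form omega = sum_i f_i dx_i, the exterior derivative is
  d(omega) = sum_{i < j} (∂f_j/∂x_i - ∂f_i/∂x_j) dx_i ∧ dx_j.
  coefficient of dx ∧ dy: ∂f_2/∂x - ∂f_1/∂y = ∂(z*(-3*x + 2*y))/∂x - ∂(-x^2)/∂y = -3*z
  coefficient of dx ∧ dz: ∂f_3/∂x - ∂f_1/∂z = ∂(x)/∂x - ∂(-x^2)/∂z = 1
  coefficient of dy ∧ dz: ∂f_3/∂y - ∂f_2/∂z = ∂(x)/∂y - ∂(z*(-3*x + 2*y))/∂z = 3*x - 2*y
Assembling: d(omega) = (-3*z) dx ∧ dy + (1) dx ∧ dz + (3*x - 2*y) dy ∧ dz.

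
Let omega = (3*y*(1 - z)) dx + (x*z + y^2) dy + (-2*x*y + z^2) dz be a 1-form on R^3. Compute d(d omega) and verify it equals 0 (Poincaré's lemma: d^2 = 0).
d(d omega) = 0

Step 1: d omega = sum_{i<j} (∂f_j/∂x_i - ∂f_i/∂x_j) dx_i ∧ dx_j:
  coeff of dx ∧ dy: 4*z - 3
  coeff of dx ∧ dz: y
  coeff of dy ∧ dz: -3*x
Step 2: Apply d again to each 2-form coefficient. The only possible 3-form in R^3 is dx ∧ dy ∧ dz, with coefficient
  ∂(coeff of dy∧dz)/∂x - ∂(coeff of dx∧dz)/∂y + ∂(coeff of dx∧dy)/∂z
  = ∂/∂x (-3*x) - ∂/∂y (y) + ∂/∂z (4*z - 3).
Each of these terms simplifies to sums of mixed partials that cancel in pairs. The result is 0 (by equality of mixed partials for smooth functions — Schwarz / Clairaut).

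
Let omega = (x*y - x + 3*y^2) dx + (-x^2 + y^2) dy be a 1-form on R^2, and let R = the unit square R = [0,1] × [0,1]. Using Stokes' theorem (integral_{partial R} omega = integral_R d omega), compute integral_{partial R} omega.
integral_(partial R) omega = -9/2

Stokes: integral_partial_R omega = integral_R d omega with d omega = (∂Q/∂x - ∂P/∂y) dx ∧ dy.
  ∂Q/∂x = -2*x
  ∂P/∂y = x + 6*y
  integrand = ∂Q/∂x - ∂P/∂y = -3*x - 6*y.
Integrating over R: integral_0^1 integral_0^1 (-3*x - 6*y) dx dy = -9/2.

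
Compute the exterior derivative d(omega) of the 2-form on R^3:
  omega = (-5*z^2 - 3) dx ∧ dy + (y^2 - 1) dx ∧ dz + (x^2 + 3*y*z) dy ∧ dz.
d(omega) = (2*x - 2*y - 10*z) dx ∧ dy ∧ dz

For a 2-form omega = sum_{i<j} g_{ij} dx_i ∧ dx_j, the exterior derivative is
  d(omega) = sum_{i<j} d(g_{ij}) ∧ dx_i ∧ dx_j = sum_{i<j, k} (∂g_{ij}/∂x_k) dx_k ∧ dx_i ∧ dx_j.
Expand each term, using dx_k ∧ dx_i ∧ dx_j = sgn(permutation) dx_{(a)} ∧ dx_{(b)} ∧ dx_{(c)} with (a < b < c) sorted:
  d(-5*z^2 - 3) includes (∂/∂z)(-5*z^2 - 3) dz = (-10*z) dz, which multiplied by dx ∧ dy gives (-10*z) dx ∧ dy ∧ dz
  d(y^2 - 1) includes (∂/∂y)(y^2 - 1) dy = (2*y) dy, which multiplied by dx ∧ dz gives (-2*y) dx ∧ dy ∧ dz
  d(x^2 + 3*y*z) includes (∂/∂x)(x^2 + 3*y*z) dx = (2*x) dx, which multiplied by dy ∧ dz gives (2*x) dx ∧ dy ∧ dz
Collecting like 3-forms: d(omega) = (2*x - 2*y - 10*z) dx ∧ dy ∧ dz.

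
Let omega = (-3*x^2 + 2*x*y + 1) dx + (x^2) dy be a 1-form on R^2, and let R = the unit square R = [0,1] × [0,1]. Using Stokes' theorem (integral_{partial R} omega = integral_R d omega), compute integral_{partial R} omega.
integral_(partial R) omega = 0

Stokes: integral_partial_R omega = integral_R d omega with d omega = (∂Q/∂x - ∂P/∂y) dx ∧ dy.
  ∂Q/∂x = 2*x
  ∂P/∂y = 2*x
  integrand = ∂Q/∂x - ∂P/∂y = 0.
Integrating over R: integral_0^1 integral_0^1 (0) dx dy = 0.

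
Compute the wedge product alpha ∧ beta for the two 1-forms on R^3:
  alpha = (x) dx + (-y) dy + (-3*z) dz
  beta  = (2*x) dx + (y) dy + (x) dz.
alpha ∧ beta = (3*x*y) dx ∧ dy + (x*(x + 6*z)) dx ∧ dz + (y*(-x + 3*z)) dy ∧ dz

Distribute the wedge, using dx_i ∧ dx_j = -dx_j ∧ dx_i and dx_i ∧ dx_i = 0. For each pair (i, j) with i < j, the coefficient of dx_i ∧ dx_j in alpha ∧ beta is (alpha_i * beta_j - alpha_j * beta_i). Collecting: alpha ∧ beta = (3*x*y) dx ∧ dy + (x*(x + 6*z)) dx ∧ dz + (y*(-x + 3*z)) dy ∧ dz.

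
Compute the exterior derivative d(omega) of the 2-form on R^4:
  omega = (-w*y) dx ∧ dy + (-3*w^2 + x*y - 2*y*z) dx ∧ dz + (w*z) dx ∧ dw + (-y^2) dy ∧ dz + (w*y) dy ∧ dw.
d(omega) = (-y) dx ∧ dy ∧ dw + (-x + 2*z) dx ∧ dy ∧ dz + (-7*w) dx ∧ dz ∧ dw

For a 2-form omega = sum_{i<j} g_{ij} dx_i ∧ dx_j, the exterior derivative is
  d(omega) = sum_{i<j} d(g_{ij}) ∧ dx_i ∧ dx_j = sum_{i<j, k} (∂g_{ij}/∂x_k) dx_k ∧ dx_i ∧ dx_j.
Expand each term, using dx_k ∧ dx_i ∧ dx_j = sgn(permutation) dx_{(a)} ∧ dx_{(b)} ∧ dx_{(c)} with (a < b < c) sorted:
  d(-w*y) includes (∂/∂w)(-w*y) dw = (-y) dw, which multiplied by dx ∧ dy gives (-y) dx ∧ dy ∧ dw
  d(-3*w^2 + x*y - 2*y*z) includes (∂/∂y)(-3*w^2 + x*y - 2*y*z) dy = (x - 2*z) dy, which multiplied by dx ∧ dz gives (-x + 2*z) dx ∧ dy ∧ dz
  d(-3*w^2 + x*y - 2*y*z) includes (∂/∂w)(-3*w^2 + x*y - 2*y*z) dw = (-6*w) dw, which multiplied by dx ∧ dz gives (-6*w) dx ∧ dz ∧ dw
  d(w*z) includes (∂/∂z)(w*z) dz = (w) dz, which multiplied by dx ∧ dw gives (-w) dx ∧ dz ∧ dw
Collecting like 3-forms: d(omega) = (-y) dx ∧ dy ∧ dw + (-x + 2*z) dx ∧ dy ∧ dz + (-7*w) dx ∧ dz ∧ dw.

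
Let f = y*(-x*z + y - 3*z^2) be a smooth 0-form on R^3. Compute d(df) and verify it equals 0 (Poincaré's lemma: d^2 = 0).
d(df) = 0

Step 1: df = sum_i (∂f/∂x_i) dx_i = (-y*z) dx + (-x*z + 2*y - 3*z^2) dy + (y*(-x - 6*z)) dz.
Step 2: Apply d again. Using the 1-form formula, the coefficient of dx ∧ dy in d(df) is ∂^2 f/∂x ∂y - ∂^2 f/∂y ∂x = (-z) - (-z) = 0 (equality of mixed partials for smooth f).
Similarly for dx ∧ dz and dy ∧ dz — all coefficients vanish. So d(df) = 0.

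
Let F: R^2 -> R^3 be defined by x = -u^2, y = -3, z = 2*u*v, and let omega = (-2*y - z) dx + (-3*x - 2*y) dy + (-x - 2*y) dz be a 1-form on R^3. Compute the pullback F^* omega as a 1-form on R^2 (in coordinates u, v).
F^* omega = (6*u^2*v - 12*u + 12*v) du + (2*u*(u^2 + 6)) dv

Using F^*(f dg) = (f ∘ F) d(g ∘ F), substitute each coordinate x_i by F_i(u, v) in f_i, and replace dx_i by d F_i = (∂F_i/∂u) du + (∂F_i/∂v) dv.
  For the x component: f_1(F) = -2*u*v + 6; d F_1 = (-2*u) du + (0) dv
  For the y component: f_2(F) = 3*u^2 + 6; d F_2 = (0) du + (0) dv
  For the z component: f_3(F) = u^2 + 6; d F_3 = (2*v) du + (2*u) dv
Combining and collecting du, dv coefficients:
  coeff of du: 6*u^2*v - 12*u + 12*v
  coeff of dv: 2*u*(u^2 + 6)
F^* omega = (6*u^2*v - 12*u + 12*v) du + (2*u*(u^2 + 6)) dv.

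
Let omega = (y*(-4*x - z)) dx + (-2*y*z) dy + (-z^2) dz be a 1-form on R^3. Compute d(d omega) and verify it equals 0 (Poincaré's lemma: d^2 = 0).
d(d omega) = 0

Step 1: d omega = sum_{i<j} (∂f_j/∂x_i - ∂f_i/∂x_j) dx_i ∧ dx_j:
  coeff of dx ∧ dy: 4*x + z
  coeff of dx ∧ dz: y
  coeff of dy ∧ dz: 2*y
Step 2: Apply d again to each 2-form coefficient. The only possible 3-form in R^3 is dx ∧ dy ∧ dz, with coefficient
  ∂(coeff of dy∧dz)/∂x - ∂(coeff of dx∧dz)/∂y + ∂(coeff of dx∧dy)/∂z
  = ∂/∂x (2*y) - ∂/∂y (y) + ∂/∂z (4*x + z).
Each of these terms simplifies to sums of mixed partials that cancel in pairs. The result is 0 (by equality of mixed partials for smooth functions — Schwarz / Clairaut).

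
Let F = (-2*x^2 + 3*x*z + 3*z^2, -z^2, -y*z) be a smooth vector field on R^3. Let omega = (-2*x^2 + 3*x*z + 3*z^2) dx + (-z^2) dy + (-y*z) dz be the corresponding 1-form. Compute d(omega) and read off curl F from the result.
d(omega) = (z) dy ∧ dz + (3*x + 6*z) dz ∧ dx + (0) dx ∧ dy; curl F = (z, 3*x + 6*z, 0)

d omega = sum_{i<j} (∂f_j/∂x_i - ∂f_i/∂x_j) dx_i ∧ dx_j. Under the identification (dy ∧ dz, dz ∧ dx, dx ∧ dy) ↔ (e_x, e_y, e_z), the coefficients are exactly the components of curl F. Compute:
  ∂R/∂y - ∂Q/∂z = (-z) - (-2*z) = z
  ∂P/∂z - ∂R/∂x = (3*x + 6*z) - (0) = 3*x + 6*z
  ∂Q/∂x - ∂P/∂y = (0) - (0) = 0.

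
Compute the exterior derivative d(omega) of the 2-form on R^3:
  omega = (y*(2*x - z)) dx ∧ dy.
d(omega) = (-y) dx ∧ dy ∧ dz

For a 2-form omega = sum_{i<j} g_{ij} dx_i ∧ dx_j, the exterior derivative is
  d(omega) = sum_{i<j} d(g_{ij}) ∧ dx_i ∧ dx_j = sum_{i<j, k} (∂g_{ij}/∂x_k) dx_k ∧ dx_i ∧ dx_j.
Expand each term, using dx_k ∧ dx_i ∧ dx_j = sgn(permutation) dx_{(a)} ∧ dx_{(b)} ∧ dx_{(c)} with (a < b < c) sorted:
  d(y*(2*x - z)) includes (∂/∂z)(y*(2*x - z)) dz = (-y) dz, which multiplied by dx ∧ dy gives (-y) dx ∧ dy ∧ dz
Collecting like 3-forms: d(omega) = (-y) dx ∧ dy ∧ dz.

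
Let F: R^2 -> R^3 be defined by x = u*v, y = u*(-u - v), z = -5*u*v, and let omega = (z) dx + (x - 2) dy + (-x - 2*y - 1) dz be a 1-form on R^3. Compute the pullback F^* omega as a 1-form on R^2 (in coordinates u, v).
F^* omega = (-12*u^2*v - 11*u*v^2 + 4*u + 7*v) du + (u*(-10*u^2 - 11*u*v + 7)) dv

Using F^*(f dg) = (f ∘ F) d(g ∘ F), substitute each coordinate x_i by F_i(u, v) in f_i, and replace dx_i by d F_i = (∂F_i/∂u) du + (∂F_i/∂v) dv.
  For the x component: f_1(F) = -5*u*v; d F_1 = (v) du + (u) dv
  For the y component: f_2(F) = u*v - 2; d F_2 = (-2*u - v) du + (-u) dv
  For the z component: f_3(F) = 2*u^2 + u*v - 1; d F_3 = (-5*v) du + (-5*u) dv
Combining and collecting du, dv coefficients:
  coeff of du: -12*u^2*v - 11*u*v^2 + 4*u + 7*v
  coeff of dv: u*(-10*u^2 - 11*u*v + 7)
F^* omega = (-12*u^2*v - 11*u*v^2 + 4*u + 7*v) du + (u*(-10*u^2 - 11*u*v + 7)) dv.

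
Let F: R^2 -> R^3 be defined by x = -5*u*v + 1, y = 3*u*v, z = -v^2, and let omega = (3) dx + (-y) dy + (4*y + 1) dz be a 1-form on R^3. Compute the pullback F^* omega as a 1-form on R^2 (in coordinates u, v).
F^* omega = (3*v*(-3*u*v - 5)) du + (-9*u^2*v - 24*u*v^2 - 15*u - 2*v) dv

Using F^*(f dg) = (f ∘ F) d(g ∘ F), substitute each coordinate x_i by F_i(u, v) in f_i, and replace dx_i by d F_i = (∂F_i/∂u) du + (∂F_i/∂v) dv.
  For the x component: f_1(F) = 3; d F_1 = (-5*v) du + (-5*u) dv
  For the y component: f_2(F) = -3*u*v; d F_2 = (3*v) du + (3*u) dv
  For the z component: f_3(F) = 12*u*v + 1; d F_3 = (0) du + (-2*v) dv
Combining and collecting du, dv coefficients:
  coeff of du: 3*v*(-3*u*v - 5)
  coeff of dv: -9*u^2*v - 24*u*v^2 - 15*u - 2*v
F^* omega = (3*v*(-3*u*v - 5)) du + (-9*u^2*v - 24*u*v^2 - 15*u - 2*v) dv.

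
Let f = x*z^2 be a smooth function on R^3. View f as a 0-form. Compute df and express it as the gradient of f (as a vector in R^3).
df = (z^2) dx + (0) dy + (2*x*z) dz; grad f = (z^2, 0, 2*x*z)

For a 0-form f, d f = (∂f/∂x) dx + (∂f/∂y) dy + (∂f/∂z) dz. The components of the vector representation are exactly the entries of grad f in Cartesian coordinates:
  ∂f/∂x = z^2
  ∂f/∂y = 0
  ∂f/∂z = 2*x*z.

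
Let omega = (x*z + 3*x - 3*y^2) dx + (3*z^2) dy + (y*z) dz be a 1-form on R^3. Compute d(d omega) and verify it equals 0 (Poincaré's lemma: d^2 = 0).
d(d omega) = 0

Step 1: d omega = sum_{i<j} (∂f_j/∂x_i - ∂f_i/∂x_j) dx_i ∧ dx_j:
  coeff of dx ∧ dy: 6*y
  coeff of dx ∧ dz: -x
  coeff of dy ∧ dz: -5*z
Step 2: Apply d again to each 2-form coefficient. The only possible 3-form in R^3 is dx ∧ dy ∧ dz, with coefficient
  ∂(coeff of dy∧dz)/∂x - ∂(coeff of dx∧dz)/∂y + ∂(coeff of dx∧dy)/∂z
  = ∂/∂x (-5*z) - ∂/∂y (-x) + ∂/∂z (6*y).
Each of these terms simplifies to sums of mixed partials that cancel in pairs. The result is 0 (by equality of mixed partials for smooth functions — Schwarz / Clairaut).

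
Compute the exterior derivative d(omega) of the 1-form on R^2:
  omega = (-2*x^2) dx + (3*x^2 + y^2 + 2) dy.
d(omega) = (6*x) dx ∧ dy

For a 1-form omega = sum_i f_i dx_i, the exterior derivative is
  d(omega) = sum_{i < j} (∂f_j/∂x_i - ∂f_i/∂x_j) dx_i ∧ dx_j.
  coefficient of dx ∧ dy: ∂f_2/∂x - ∂f_1/∂y = ∂(3*x^2 + y^2 + 2)/∂x - ∂(-2*x^2)/∂y = 6*x
Assembling: d(omega) = (6*x) dx ∧ dy.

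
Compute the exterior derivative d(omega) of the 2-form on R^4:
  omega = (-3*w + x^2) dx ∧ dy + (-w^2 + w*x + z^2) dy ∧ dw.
d(omega) = (w - 3) dx ∧ dy ∧ dw + (-2*z) dy ∧ dz ∧ dw

For a 2-form omega = sum_{i<j} g_{ij} dx_i ∧ dx_j, the exterior derivative is
  d(omega) = sum_{i<j} d(g_{ij}) ∧ dx_i ∧ dx_j = sum_{i<j, k} (∂g_{ij}/∂x_k) dx_k ∧ dx_i ∧ dx_j.
Expand each term, using dx_k ∧ dx_i ∧ dx_j = sgn(permutation) dx_{(a)} ∧ dx_{(b)} ∧ dx_{(c)} with (a < b < c) sorted:
  d(-3*w + x^2) includes (∂/∂w)(-3*w + x^2) dw = (-3) dw, which multiplied by dx ∧ dy gives (-3) dx ∧ dy ∧ dw
  d(-w^2 + w*x + z^2) includes (∂/∂x)(-w^2 + w*x + z^2) dx = (w) dx, which multiplied by dy ∧ dw gives (w) dx ∧ dy ∧ dw
  d(-w^2 + w*x + z^2) includes (∂/∂z)(-w^2 + w*x + z^2) dz = (2*z) dz, which multiplied by dy ∧ dw gives (-2*z) dy ∧ dz ∧ dw
Collecting like 3-forms: d(omega) = (w - 3) dx ∧ dy ∧ dw + (-2*z) dy ∧ dz ∧ dw.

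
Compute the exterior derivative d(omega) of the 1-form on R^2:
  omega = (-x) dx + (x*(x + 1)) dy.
d(omega) = (2*x + 1) dx ∧ dy

For a 1-form omega = sum_i f_i dx_i, the exterior derivative is
  d(omega) = sum_{i < j} (∂f_j/∂x_i - ∂f_i/∂x_j) dx_i ∧ dx_j.
  coefficient of dx ∧ dy: ∂f_2/∂x - ∂f_1/∂y = ∂(x*(x + 1))/∂x - ∂(-x)/∂y = 2*x + 1
Assembling: d(omega) = (2*x + 1) dx ∧ dy.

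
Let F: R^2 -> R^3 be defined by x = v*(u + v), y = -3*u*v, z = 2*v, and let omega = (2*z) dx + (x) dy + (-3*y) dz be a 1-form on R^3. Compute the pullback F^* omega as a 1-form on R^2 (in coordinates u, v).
F^* omega = (v^2*(-3*u - 3*v + 4)) du + (v*(-3*u^2 - 3*u*v + 22*u + 8*v)) dv

Using F^*(f dg) = (f ∘ F) d(g ∘ F), substitute each coordinate x_i by F_i(u, v) in f_i, and replace dx_i by d F_i = (∂F_i/∂u) du + (∂F_i/∂v) dv.
  For the x component: f_1(F) = 4*v; d F_1 = (v) du + (u + 2*v) dv
  For the y component: f_2(F) = v*(u + v); d F_2 = (-3*v) du + (-3*u) dv
  For the z component: f_3(F) = 9*u*v; d F_3 = (0) du + (2) dv
Combining and collecting du, dv coefficients:
  coeff of du: v^2*(-3*u - 3*v + 4)
  coeff of dv: v*(-3*u^2 - 3*u*v + 22*u + 8*v)
F^* omega = (v^2*(-3*u - 3*v + 4)) du + (v*(-3*u^2 - 3*u*v + 22*u + 8*v)) dv.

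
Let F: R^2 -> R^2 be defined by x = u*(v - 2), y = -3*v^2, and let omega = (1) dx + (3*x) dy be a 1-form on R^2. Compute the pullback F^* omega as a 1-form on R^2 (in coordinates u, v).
F^* omega = (v - 2) du + (u*(-18*v^2 + 36*v + 1)) dv

Using F^*(f dg) = (f ∘ F) d(g ∘ F), substitute each coordinate x_i by F_i(u, v) in f_i, and replace dx_i by d F_i = (∂F_i/∂u) du + (∂F_i/∂v) dv.
  For the x component: f_1(F) = 1; d F_1 = (v - 2) du + (u) dv
  For the y component: f_2(F) = 3*u*(v - 2); d F_2 = (0) du + (-6*v) dv
Combining and collecting du, dv coefficients:
  coeff of du: v - 2
  coeff of dv: u*(-18*v^2 + 36*v + 1)
F^* omega = (v - 2) du + (u*(-18*v^2 + 36*v + 1)) dv.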